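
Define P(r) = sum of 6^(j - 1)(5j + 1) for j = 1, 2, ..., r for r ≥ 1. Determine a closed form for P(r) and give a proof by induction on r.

We claim P(r) = 6^r·r for all r ≥ 1.
When r = 1: P(1) = 6, and the closed form gives 6. They agree.
Inductive step: suppose the statement holds for some j ≥ 1, so P(j) = 6^j·j.
Then P(j+1) = P(j) + (6^j(5j + 6)) = (6^j·j) + (6^j(5j + 6)).
Simplifying, P(j+1) = 6^(j + 1)(j + 1) = 6^(j+1)·(j+1),
which is the closed form with r = j+1.
By the principle of mathematical induction, the result holds for all r ≥ 1.

P(r) = 6^r·r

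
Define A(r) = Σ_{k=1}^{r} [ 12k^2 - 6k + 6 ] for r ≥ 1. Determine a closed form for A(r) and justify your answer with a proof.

We claim A(r) = r(4r^2 + 3r + 5) for all r ≥ 1.
Base case (r = 1): A(1) = 12, and the closed form gives 12. They agree.
Inductive step: suppose the statement holds for some k ≥ 1, so A(k) = k(4k^2 + 3k + 5).
Then A(k+1) = A(k) + (-6k + 12(k + 1)^2) = (k(4k^2 + 3k + 5)) + (-6k + 12(k + 1)^2).
Simplifying, A(k+1) = (k + 1)(4k^2 + 11k + 12) = (k+1)(4(k+1)^2 + 3(k+1) + 5),
which is the closed form with r = k+1.
By induction, the statement is established for all r ≥ 1.

A(r) = r(4r^2 + 3r + 5)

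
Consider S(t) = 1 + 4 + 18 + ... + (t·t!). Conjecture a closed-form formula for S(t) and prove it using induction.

We claim S(t) = (t + 1)! - 1 for all t ≥ 1.
When t = 1: S(1) = 1, and the closed form gives 1. They agree.
For the inductive step, assume it holds for an arbitrary r ≥ 1, so S(r) = (r + 1)! - 1.
Then S(r+1) = S(r) + ((r + 1)(r + 1)!) = ((r + 1)! - 1) + ((r + 1)(r + 1)!).
Simplifying, S(r+1) = ((r+1) + 1)! - 1,
which is the closed form with t = r+1.
Hence, by induction on t, the claim holds for every t ≥ 1.

S(t) = (t + 1)! - 1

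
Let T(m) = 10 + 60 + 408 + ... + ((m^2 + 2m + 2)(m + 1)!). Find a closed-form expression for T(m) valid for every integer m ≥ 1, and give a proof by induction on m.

We claim T(m) = (m + 1)(m + 2)! - 2 for all m ≥ 1.
Base case (m = 1): T(1) = 10, and the closed form gives 10. They agree.
Inductive step: suppose the statement holds for some p ≥ 1, so T(p) = (p + 1)(p + 2)! - 2.
Then T(p+1) = T(p) + ((p^2 + 4p + 5)(p + 2)!) = ((p + 1)(p + 2)! - 2) + ((p^2 + 4p + 5)(p + 2)!).
Simplifying, T(p+1) = ((p+1) + 1)((p+1) + 2)! - 2,
which is the closed form with m = p+1.
Hence, by induction on m, the claim holds for every m ≥ 1.

T(m) = (m + 1)(m + 2)! - 2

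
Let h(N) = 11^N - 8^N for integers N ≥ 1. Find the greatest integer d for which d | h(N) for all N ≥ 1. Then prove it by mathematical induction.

Computing the first values: h(1) = 3 and h(2) = 57; gcd(3, 57) = 3, so d ≤ 3.
We prove 3 | 11^N - 8^N for all N ≥ 1 by induction on N.
Base step (N = 1): h(1) = 3 = 3·(1), so 3 | h(1).
Inductive step: suppose the statement holds for some r ≥ 1, i.e. 3 | h(r). Then
11^{r+1} − 8^{r+1} = 11·11^r − 8·8^r = 11·(11^r − 8^r) + (3)·8^r. The first term is divisible by 3 by the inductive hypothesis, and the second term (3)·8^r is divisible by 3 since 3 | 3. Hence 3 | h(r+1).
By induction, the statement is established for all N ≥ 1.
Therefore the largest such d is 3.

d = 3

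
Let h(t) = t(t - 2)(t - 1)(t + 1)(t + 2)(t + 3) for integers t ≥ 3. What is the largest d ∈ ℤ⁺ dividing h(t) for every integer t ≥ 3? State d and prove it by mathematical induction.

Computing the first values: h(3) = 720 and h(4) = 5040; gcd(720, 5040) = 720, so d ≤ 720.
We prove 720 | t(t - 2)(t - 1)(t + 1)(t + 2)(t + 3) for all t ≥ 3 by induction on t.
Base step (t = 3): h(3) = 720 = 720·(1), so 720 | h(3).
Suppose the result is true for t = m, i.e. 720 | h(m). Then
h(m+1) − h(m) = (m-1)·m·(m+1)·(m+2)·(m+3)·(m+4) − (m-2)·(m-1)·m·(m+1)·(m+2)·(m+3) = (m-1)·m·(m+1)·(m+2)·(m+3)·[(m+4) − (m-2)] = 6·(m-1)·m·(m+1)·(m+2)·(m+3). The product of 5 consecutive integers is divisible by (5)! = 120, so h(m+1) − h(m) is divisible by 6·120 = 720. By the inductive hypothesis 720 | h(m), hence 720 | h(m+1).
This completes the induction.
Therefore the largest such d is 720.

d = 720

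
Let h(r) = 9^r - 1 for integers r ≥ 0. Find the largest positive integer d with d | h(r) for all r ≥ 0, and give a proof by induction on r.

d = 8

Computing the first values: h(0) = 0 and h(1) = 8; gcd(0, 8) = 8, so d ≤ 8.
We prove 8 | 9^r - 1 for all r ≥ 0 by induction on r.
For the base case r = 0: h(0) = 0 = 8·(0), so 8 | h(0).
For the inductive step, assume it holds for an arbitrary k ≥ 0, i.e. 8 | h(k). Then
h(k+1) = 9^(k+1) - 1 = 9·(9^k - 1) + 8 = 9·h(k) + 8. The first term is divisible by 8 by the inductive hypothesis, and 8 is divisible by 8. Hence 8 | h(k+1).
By the principle of mathematical induction, the result holds for all r ≥ 0.
Therefore the largest such d is 8.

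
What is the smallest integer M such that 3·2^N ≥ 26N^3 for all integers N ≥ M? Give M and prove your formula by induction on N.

At N = 14: 49152 < 71344, so the inequality fails and M ≥ 15. We prove 3·2^N ≥ 26N^3 for all N ≥ 15.
Base case (N = 15): 3·2^N = 98304 and 26N^3 = 87750, so 98304 ≥ 87750.
For the inductive step, assume it holds for an arbitrary j ≥ 15, so 3·2^j ≥ 26j^3.
Then 3·2^(j + 1) = 2·(3·2^j) ≥ 2·(26j^3).
Also, for j ≥ 15 we have 2·(26j^3) ≥ 26(j+1)^3, since 2 ≥ (1 + 1/j)^3 for all j ≥ 15.
Combining, 3·2^(j + 1) ≥ 26(j+1)^3.
This completes the induction.
Hence the smallest such M is 15.

M = 15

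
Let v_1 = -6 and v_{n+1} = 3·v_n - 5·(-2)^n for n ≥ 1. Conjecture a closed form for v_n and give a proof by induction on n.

v_n = (-2)^n - 4·3^(n - 1)

Computing the first terms: v_1 = -6, v_2 = -8, v_3 = -44. This suggests v_n = (-2)^n - 4·3^(n - 1).
Base step (n = 1): the formula gives -6 = -6 = v_1.
Suppose the result is true for n = j, so v_j = (-2)^j - 4·3^(j - 1).
Then v_{j+1} = 3·v_j - 5·(-2)^j = 3·((-2)^j - 4·3^(j - 1)) - 5·(-2)^j = (-2)^(j + 1) - 4·3^j = (-2)^(j+1) - 4·3^((j+1) - 1),
which is the claimed formula at n = j+1.
This completes the induction.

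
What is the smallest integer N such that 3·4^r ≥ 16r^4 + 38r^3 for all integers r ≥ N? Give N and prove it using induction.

N = 8

At r = 7: 49152 < 51450, so the inequality fails and N ≥ 8. We prove 3·4^r ≥ 16r^4 + 38r^3 for all r ≥ 8.
For the base case r = 8: 3·4^r = 196608 and 16r^4 + 38r^3 = 84992, so 196608 ≥ 84992.
Inductive step: suppose the statement holds for some m ≥ 8, so 3·4^m ≥ 16m^4 + 38m^3.
Then 3·4^(m + 1) = 4·(3·4^m) ≥ 4·(16m^4 + 38m^3).
Also, for m ≥ 8 we have 4·(16m^4 + 38m^3) ≥ 16(m+1)^4 + 38(m+1)^3, since 4·(16m^4 + 38m^3) − (16(m+1)^4 + 38(m+1)^3) = 48m^4 + 50m^3 - 210m^2 - 178m - 54, which is nonnegative for all m ≥ 8.
Combining, 3·4^(m + 1) ≥ 16(m+1)^4 + 38(m+1)^3.
By the principle of mathematical induction, the result holds for all r ≥ 8.
Hence the smallest such N is 8.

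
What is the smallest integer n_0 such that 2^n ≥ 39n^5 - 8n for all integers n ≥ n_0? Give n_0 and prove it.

n_0 = 30

At n = 29: 536870912 < 799934579, so the inequality fails and n_0 ≥ 30. We prove 2^n ≥ 39n^5 - 8n for all n ≥ 30.
Base case (n = 30): 2^n = 1073741824 and 39n^5 - 8n = 947699760, so 1073741824 ≥ 947699760.
For the inductive step, assume it holds for an arbitrary m ≥ 30, so 2^m ≥ 39m^5 - 8m.
Then 2^(m + 1) = 2·(2^m) ≥ 2·(39m^5 - 8m).
Also, for m ≥ 30 we have 2·(39m^5 - 8m) ≥ 39(m+1)^5 - 8(m+1), since 2·(39m^5 - 8m) − (39(m+1)^5 - 8(m+1)) = 39m^5 - 195m^4 - 390m^3 - 390m^2 - 203m - 31, which is nonnegative for all m ≥ 30.
Combining, 2^(m + 1) ≥ 39(m+1)^5 - 8(m+1).
Hence, by induction on n, the claim holds for every n ≥ 30.
Hence the smallest such n_0 is 30.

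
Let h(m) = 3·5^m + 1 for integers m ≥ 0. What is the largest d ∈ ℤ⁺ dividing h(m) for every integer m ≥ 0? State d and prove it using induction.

d = 4

Computing the first values: h(0) = 4 and h(1) = 16; gcd(4, 16) = 4, so d ≤ 4.
We prove 4 | 3·5^m + 1 for all m ≥ 0 by induction on m.
Base case (m = 0): h(0) = 4 = 4·(1), so 4 | h(0).
For the inductive step, assume it holds for an arbitrary j ≥ 0, i.e. 4 | h(j). Then
h(j+1) = 3·5^(j+1) + 1 = 5·(3·5^j + 1) - 4 = 5·h(j) - 4. The first term is divisible by 4 by the inductive hypothesis, and -4 is divisible by 4. Hence 4 | h(j+1).
Hence, by induction on m, the claim holds for every m ≥ 0.
Therefore the largest such d is 4.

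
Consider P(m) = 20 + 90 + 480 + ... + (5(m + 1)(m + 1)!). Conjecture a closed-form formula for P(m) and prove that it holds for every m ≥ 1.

We claim P(m) = 5(m + 2)! - 10 for all m ≥ 1.
Base case (m = 1): P(1) = 20, and the closed form gives 20. They agree.
Inductive step: assume the claim holds for m = k, so P(k) = 5(k + 2)! - 10.
Then P(k+1) = P(k) + (5(k + 2)(k + 2)!) = (5(k + 2)! - 10) + (5(k + 2)(k + 2)!).
Simplifying, P(k+1) = 5((k+1) + 2)! - 10,
which is the closed form with m = k+1.
Hence, by induction on m, the claim holds for every m ≥ 1.

P(m) = 5(m + 2)! - 10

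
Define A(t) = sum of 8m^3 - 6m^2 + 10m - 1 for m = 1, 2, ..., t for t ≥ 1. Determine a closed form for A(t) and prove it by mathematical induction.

A(t) = t(2t^3 + 2t^2 + 4t + 3)

We claim A(t) = t(2t^3 + 2t^2 + 4t + 3) for all t ≥ 1.
Base step (t = 1): A(1) = 11, and the closed form gives 11. They agree.
Inductive step: suppose the statement holds for some m ≥ 1, so A(m) = m(2m^3 + 2m^2 + 4m + 3).
Then A(m+1) = A(m) + (8m^3 + 18m^2 + 22m + 11) = (m(2m^3 + 2m^2 + 4m + 3)) + (8m^3 + 18m^2 + 22m + 11).
Simplifying, A(m+1) = (m + 1)(2m^3 + 8m^2 + 14m + 11) = (m+1)(2(m+1)^3 + 2(m+1)^2 + 4(m+1) + 3),
which is the closed form with t = m+1.
By the principle of mathematical induction, the result holds for all t ≥ 1.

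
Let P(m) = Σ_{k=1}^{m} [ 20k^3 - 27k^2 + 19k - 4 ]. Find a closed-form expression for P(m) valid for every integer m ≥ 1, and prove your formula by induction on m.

P(m) = m(5m^3 + m^2 + m + 1)

We claim P(m) = m(5m^3 + m^2 + m + 1) for all m ≥ 1.
Base case (m = 1): P(1) = 8, and the closed form gives 8. They agree.
Inductive step: assume the claim holds for m = k, so P(k) = k(5k^3 + k^2 + k + 1).
Then P(k+1) = P(k) + (20k^3 + 33k^2 + 25k + 8) = (k(5k^3 + k^2 + k + 1)) + (20k^3 + 33k^2 + 25k + 8).
Simplifying, P(k+1) = (k + 1)(5k^3 + 16k^2 + 18k + 8) = (k+1)(5(k+1)^3 + (k+1)^2 + (k+1) + 1),
which is the closed form with m = k+1.
By induction, the statement is established for all m ≥ 1.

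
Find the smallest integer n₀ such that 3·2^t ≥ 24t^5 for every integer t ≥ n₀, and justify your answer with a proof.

At t = 26: 201326592 < 285153024, so the inequality fails and n₀ ≥ 27. We prove 3·2^t ≥ 24t^5 for all t ≥ 27.
Base step (t = 27): 3·2^t = 402653184 and 24t^5 = 344373768, so 402653184 ≥ 344373768.
Inductive step: suppose the statement holds for some m ≥ 27, so 3·2^m ≥ 24m^5.
Then 3·2^(m + 1) = 2·(3·2^m) ≥ 2·(24m^5).
Also, for m ≥ 27 we have 2·(24m^5) ≥ 24(m+1)^5, since 2 ≥ (1 + 1/m)^5 for all m ≥ 27.
Combining, 3·2^(m + 1) ≥ 24(m+1)^5.
By induction, the statement is established for all t ≥ 27.
Hence the smallest such n₀ is 27.

n₀ = 27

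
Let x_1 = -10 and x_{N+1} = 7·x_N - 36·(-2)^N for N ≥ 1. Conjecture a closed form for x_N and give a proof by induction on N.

Computing the first terms: x_1 = -10, x_2 = 2, x_3 = -130. This suggests x_N = (-2)^(N + 2) - 2·7^(N - 1).
For the base case N = 1: the formula gives -10 = -10 = x_1.
Inductive step: suppose the statement holds for some k ≥ 1, so x_k = (-2)^(k + 2) - 2·7^(k - 1).
Then x_{k+1} = 7·x_k - 36·(-2)^k = 7·((-2)^(k + 2) - 2·7^(k - 1)) - 36·(-2)^k = (-2)^(k + 3) - 2·7^k = (-2)^((k+1) + 2) - 2·7^((k+1) - 1),
which is the claimed formula at N = k+1.
This completes the induction.

x_N = (-2)^(N + 2) - 2·7^(N - 1)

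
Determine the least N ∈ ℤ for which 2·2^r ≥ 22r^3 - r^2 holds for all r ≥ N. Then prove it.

At r = 15: 65536 < 74025, so the inequality fails and N ≥ 16. We prove 2·2^r ≥ 22r^3 - r^2 for all r ≥ 16.
When r = 16: 2·2^r = 131072 and 22r^3 - r^2 = 89856, so 131072 ≥ 89856.
Inductive step: assume the claim holds for r = j, so 2·2^j ≥ 22j^3 - j^2.
Then 2·2^(j + 1) = 2·(2·2^j) ≥ 2·(22j^3 - j^2).
Also, for j ≥ 16 we have 2·(22j^3 - j^2) ≥ 22(j+1)^3 - (j+1)^2, since 2·(22j^3 - j^2) − (22(j+1)^3 - (j+1)^2) = 22j^3 - 67j^2 - 64j - 21, which is nonnegative for all j ≥ 16.
Combining, 2·2^(j + 1) ≥ 22(j+1)^3 - (j+1)^2.
This completes the induction.
Hence the smallest such N is 16.

N = 16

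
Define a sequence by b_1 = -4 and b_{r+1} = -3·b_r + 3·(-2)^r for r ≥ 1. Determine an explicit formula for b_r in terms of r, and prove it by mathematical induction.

b_r = 3(-2)^r + 2(-3)^(r - 1)

Computing the first terms: b_1 = -4, b_2 = 6, b_3 = -6. This suggests b_r = 3(-2)^r + 2(-3)^(r - 1).
Base step (r = 1): the formula gives -4 = -4 = b_1.
Inductive step: assume the claim holds for r = p, so b_p = 3(-2)^p + 2(-3)^(p - 1).
Then b_{p+1} = -3·b_p + 3·(-2)^p = -3·(3(-2)^p + 2(-3)^(p - 1)) + 3·(-2)^p = 3(-2)^(p + 1) + 2(-3)^p = 3(-2)^(p+1) + 2(-3)^((p+1) - 1),
which is the claimed formula at r = p+1.
By the principle of mathematical induction, the result holds for all r ≥ 1.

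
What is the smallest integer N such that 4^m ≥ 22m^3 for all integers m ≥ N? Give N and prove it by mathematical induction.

At m = 6: 4096 < 4752, so the inequality fails and N ≥ 7. We prove 4^m ≥ 22m^3 for all m ≥ 7.
For the base case m = 7: 4^m = 16384 and 22m^3 = 7546, so 16384 ≥ 7546.
Suppose the result is true for m = k, so 4^k ≥ 22k^3.
Then 4^(k + 1) = 4·(4^k) ≥ 4·(22k^3).
Also, for k ≥ 7 we have 4·(22k^3) ≥ 22(k+1)^3, since 4 ≥ (1 + 1/k)^3 for all k ≥ 7.
Combining, 4^(k + 1) ≥ 22(k+1)^3.
By the principle of mathematical induction, the result holds for all m ≥ 7.
Hence the smallest such N is 7.

N = 7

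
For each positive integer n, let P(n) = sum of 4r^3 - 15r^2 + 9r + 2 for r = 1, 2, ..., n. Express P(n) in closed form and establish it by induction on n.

We claim P(n) = n(n - 1)(n^2 - 2n - 4) for all n ≥ 1.
Base step (n = 1): P(1) = 0, and the closed form gives 0. They agree.
Inductive step: assume the claim holds for n = r, so P(r) = r(r^3 - 3r^2 - 2r + 4).
Then P(r+1) = P(r) + (r(4r^2 - 3r - 9)) = (r(r^3 - 3r^2 - 2r + 4)) + (r(4r^2 - 3r - 9)).
Simplifying, P(r+1) = r(r + 1)(r^2 - 5) = (r+1)((r+1) - 1)((r+1)^2 - 2(r+1) - 4),
which is the closed form with n = r+1.
By induction, the statement is established for all n ≥ 1.

P(n) = n(n - 1)(n^2 - 2n - 4)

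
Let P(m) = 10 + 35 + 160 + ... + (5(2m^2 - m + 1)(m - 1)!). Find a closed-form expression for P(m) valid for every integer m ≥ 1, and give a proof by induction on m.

P(m) = (10m + 5)m! - 5

We claim P(m) = (10m + 5)m! - 5 for all m ≥ 1.
Base case (m = 1): P(1) = 10, and the closed form gives 10. They agree.
Inductive step: suppose the statement holds for some k ≥ 1, so P(k) = (10k + 5)k! - 5.
Then P(k+1) = P(k) + (5(2k^2 + 3k + 2)k!) = ((10k + 5)k! - 5) + (5(2k^2 + 3k + 2)k!).
Simplifying, P(k+1) = (10(k+1) + 5)(k+1)! - 5,
which is the closed form with m = k+1.
By the principle of mathematical induction, the result holds for all m ≥ 1.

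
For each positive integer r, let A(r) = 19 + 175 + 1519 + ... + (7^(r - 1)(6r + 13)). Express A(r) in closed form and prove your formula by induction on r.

We claim A(r) = 7^r(r + 2) - 2 for all r ≥ 1.
For the base case r = 1: A(1) = 19, and the closed form gives 19. They agree.
For the inductive step, assume it holds for an arbitrary j ≥ 1, so A(j) = 7^j(j + 2) - 2.
Then A(j+1) = A(j) + (7^j(6j + 19)) = (7^j(j + 2) - 2) + (7^j(6j + 19)).
Simplifying, A(j+1) = 7·7^j·j + 21·7^j - 2 = 7^(j+1)((j+1) + 2) - 2,
which is the closed form with r = j+1.
By induction, the statement is established for all r ≥ 1.

A(r) = 7^r(r + 2) - 2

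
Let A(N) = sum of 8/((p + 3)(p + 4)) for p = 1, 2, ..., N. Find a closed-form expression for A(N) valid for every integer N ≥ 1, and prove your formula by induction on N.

We claim A(N) = 2N/(N + 4) for all N ≥ 1.
For the base case N = 1: A(1) = 2/5, and the closed form gives 2/5. They agree.
Suppose the result is true for N = p, so A(p) = 2p/(p + 4).
Then A(p+1) = A(p) + (8/((p + 4)(p + 5))) = (2p/(p + 4)) + (8/((p + 4)(p + 5))).
Simplifying, A(p+1) = 2(p + 1)/(p + 5) = 2(p+1)/((p+1) + 4),
which is the closed form with N = p+1.
By induction, the statement is established for all N ≥ 1.

A(N) = 2N/(N + 4)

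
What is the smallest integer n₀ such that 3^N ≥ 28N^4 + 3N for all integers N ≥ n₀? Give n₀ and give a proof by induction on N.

n₀ = 13

At N = 12: 531441 < 580644, so the inequality fails and n₀ ≥ 13. We prove 3^N ≥ 28N^4 + 3N for all N ≥ 13.
Base case (N = 13): 3^N = 1594323 and 28N^4 + 3N = 799747, so 1594323 ≥ 799747.
Inductive step: assume the claim holds for N = r, so 3^r ≥ 28r^4 + 3r.
Then 3^(r + 1) = 3·(3^r) ≥ 3·(28r^4 + 3r).
Also, for r ≥ 13 we have 3·(28r^4 + 3r) ≥ 28(r+1)^4 + 3(r+1), since 3·(28r^4 + 3r) − (28(r+1)^4 + 3(r+1)) = 56r^4 - 112r^3 - 168r^2 - 106r - 31, which is nonnegative for all r ≥ 13.
Combining, 3^(r + 1) ≥ 28(r+1)^4 + 3(r+1).
Hence, by induction on N, the claim holds for every N ≥ 13.
Hence the smallest such n₀ is 13.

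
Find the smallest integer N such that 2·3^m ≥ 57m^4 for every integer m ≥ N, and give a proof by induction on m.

N = 13

At m = 12: 1062882 < 1181952, so the inequality fails and N ≥ 13. We prove 2·3^m ≥ 57m^4 for all m ≥ 13.
When m = 13: 2·3^m = 3188646 and 57m^4 = 1627977, so 3188646 ≥ 1627977.
Inductive step: assume the claim holds for m = i, so 2·3^i ≥ 57i^4.
Then 2·3^(i + 1) = 3·(2·3^i) ≥ 3·(57i^4).
Also, for i ≥ 13 we have 3·(57i^4) ≥ 57(i+1)^4, since 3 ≥ (1 + 1/i)^4 for all i ≥ 13.
Combining, 2·3^(i + 1) ≥ 57(i+1)^4.
This completes the induction.
Hence the smallest such N is 13.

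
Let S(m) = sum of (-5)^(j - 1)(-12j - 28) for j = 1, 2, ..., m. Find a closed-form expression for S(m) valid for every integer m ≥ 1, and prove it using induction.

S(m) = (-5)^m(2m + 5) - 5

We claim S(m) = (-5)^m(2m + 5) - 5 for all m ≥ 1.
Base step (m = 1): S(1) = -40, and the closed form gives -40. They agree.
Inductive step: assume the claim holds for m = j, so S(j) = (-5)^j(2j + 5) - 5.
Then S(j+1) = S(j) + ((-5)^j(-12j - 40)) = ((-5)^j(2j + 5) - 5) + ((-5)^j(-12j - 40)).
Simplifying, S(j+1) = -10(-5)^j·j - 35(-5)^j - 5 = (-5)^(j+1)(2(j+1) + 5) - 5,
which is the closed form with m = j+1.
Hence, by induction on m, the claim holds for every m ≥ 1.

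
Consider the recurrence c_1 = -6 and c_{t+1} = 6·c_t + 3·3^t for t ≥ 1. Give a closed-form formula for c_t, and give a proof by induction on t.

Computing the first terms: c_1 = -6, c_2 = -27, c_3 = -135. This suggests c_t = -3^t - 3·6^(t - 1).
For the base case t = 1: the formula gives -6 = -6 = c_1.
For the inductive step, assume it holds for an arbitrary j ≥ 1, so c_j = -3^j - 3·6^(j - 1).
Then c_{j+1} = 6·c_j + 3·3^j = 6·(-3^j - 3·6^(j - 1)) + 3·3^j = -3^(j + 1) - 3·6^j = -3^(j+1) - 3·6^((j+1) - 1),
which is the claimed formula at t = j+1.
By the principle of mathematical induction, the result holds for all t ≥ 1.

c_t = -3^t - 3·6^(t - 1)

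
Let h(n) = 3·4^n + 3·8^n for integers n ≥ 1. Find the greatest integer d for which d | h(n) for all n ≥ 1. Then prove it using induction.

d = 12

Computing the first values: h(1) = 36 and h(2) = 240; gcd(36, 240) = 12, so d ≤ 12.
We prove 12 | 3·4^n + 3·8^n for all n ≥ 1 by induction on n.
Base step (n = 1): h(1) = 36 = 12·(3), so 12 | h(1).
Inductive step: suppose the statement holds for some k ≥ 1, i.e. 12 | h(k). Then
h(k+1) − 8·h(k) = (3·4^(k+1) + 3·8^(k+1)) − 8·(3·4^k + 3·8^k) = (3)·4^k·(4 − 8) = (-12)·4^k. Since 12 | h(k) by the inductive hypothesis, 12 | 8·h(k); and 12 | -12 since -12 = 12·-1. Therefore 12 | h(k+1).
By the principle of mathematical induction, the result holds for all n ≥ 1.
Therefore the largest such d is 12.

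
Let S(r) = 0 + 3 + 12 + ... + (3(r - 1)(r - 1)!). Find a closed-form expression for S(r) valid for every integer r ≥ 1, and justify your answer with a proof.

We claim S(r) = 3r! - 3 for all r ≥ 1.
For the base case r = 1: S(1) = 0, and the closed form gives 0. They agree.
Inductive step: suppose the statement holds for some j ≥ 1, so S(j) = 3j! - 3.
Then S(j+1) = S(j) + (3j·j!) = (3j! - 3) + (3j·j!).
Simplifying, S(j+1) = 3(j+1)! - 3,
which is the closed form with r = j+1.
By induction, the statement is established for all r ≥ 1.

S(r) = 3r! - 3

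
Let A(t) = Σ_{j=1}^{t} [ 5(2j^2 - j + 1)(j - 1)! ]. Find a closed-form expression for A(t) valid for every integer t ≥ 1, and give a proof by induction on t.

A(t) = (10t + 5)t! - 5

We claim A(t) = (10t + 5)t! - 5 for all t ≥ 1.
For the base case t = 1: A(1) = 10, and the closed form gives 10. They agree.
Inductive step: suppose the statement holds for some j ≥ 1, so A(j) = (10j + 5)j! - 5.
Then A(j+1) = A(j) + (5(2j^2 + 3j + 2)j!) = ((10j + 5)j! - 5) + (5(2j^2 + 3j + 2)j!).
Simplifying, A(j+1) = (10(j+1) + 5)(j+1)! - 5,
which is the closed form with t = j+1.
By the principle of mathematical induction, the result holds for all t ≥ 1.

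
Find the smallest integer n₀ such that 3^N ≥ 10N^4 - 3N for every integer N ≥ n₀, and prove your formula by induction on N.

At N = 10: 59049 < 99970, so the inequality fails and n₀ ≥ 11. We prove 3^N ≥ 10N^4 - 3N for all N ≥ 11.
Base case (N = 11): 3^N = 177147 and 10N^4 - 3N = 146377, so 177147 ≥ 146377.
Inductive step: assume the claim holds for N = i, so 3^i ≥ 10i^4 - 3i.
Then 3^(i + 1) = 3·(3^i) ≥ 3·(10i^4 - 3i).
Also, for i ≥ 11 we have 3·(10i^4 - 3i) ≥ 10(i+1)^4 - 3(i+1), since 3·(10i^4 - 3i) − (10(i+1)^4 - 3(i+1)) = 20i^4 - 40i^3 - 60i^2 - 46i - 7, which is nonnegative for all i ≥ 11.
Combining, 3^(i + 1) ≥ 10(i+1)^4 - 3(i+1).
This completes the induction.
Hence the smallest such n₀ is 11.

n₀ = 11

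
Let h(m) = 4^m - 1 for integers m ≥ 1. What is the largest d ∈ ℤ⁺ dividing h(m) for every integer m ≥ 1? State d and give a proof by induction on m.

Computing the first values: h(1) = 3 and h(2) = 15; gcd(3, 15) = 3, so d ≤ 3.
We prove 3 | 4^m - 1 for all m ≥ 1 by induction on m.
When m = 1: h(1) = 3 = 3·(1), so 3 | h(1).
Inductive step: suppose the statement holds for some p ≥ 1, i.e. 3 | h(p). Then
4^{p+1} − 1^{p+1} = 4·4^p − 1·1^p = 4·(4^p − 1^p) + (3)·1^p. The first term is divisible by 3 by the inductive hypothesis, and the second term (3)·1^p is divisible by 3 since 3 | 3. Hence 3 | h(p+1).
By the principle of mathematical induction, the result holds for all m ≥ 1.
Therefore the largest such d is 3.

d = 3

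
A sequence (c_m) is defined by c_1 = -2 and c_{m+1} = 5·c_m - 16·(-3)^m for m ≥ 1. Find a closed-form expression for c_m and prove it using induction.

Computing the first terms: c_1 = -2, c_2 = 38, c_3 = 46. This suggests c_m = 2(-3)^m + 4·5^(m - 1).
Base case (m = 1): the formula gives -2 = -2 = c_1.
Suppose the result is true for m = r, so c_r = 2(-3)^r + 4·5^(r - 1).
Then c_{r+1} = 5·c_r - 16·(-3)^r = 5·(2(-3)^r + 4·5^(r - 1)) - 16·(-3)^r = 2(-3)^(r + 1) + 4·5^r = 2(-3)^(r+1) + 4·5^((r+1) - 1),
which is the claimed formula at m = r+1.
By the principle of mathematical induction, the result holds for all m ≥ 1.

c_m = 2(-3)^m + 4·5^(m - 1)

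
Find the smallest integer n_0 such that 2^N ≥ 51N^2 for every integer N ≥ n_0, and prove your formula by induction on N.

n_0 = 14

At N = 13: 8192 < 8619, so the inequality fails and n_0 ≥ 14. We prove 2^N ≥ 51N^2 for all N ≥ 14.
Base step (N = 14): 2^N = 16384 and 51N^2 = 9996, so 16384 ≥ 9996.
Inductive step: suppose the statement holds for some i ≥ 14, so 2^i ≥ 51i^2.
Then 2^(i + 1) = 2·(2^i) ≥ 2·(51i^2).
Also, for i ≥ 14 we have 2·(51i^2) ≥ 51(i+1)^2, since 2 ≥ (1 + 1/i)^2 for all i ≥ 14.
Combining, 2^(i + 1) ≥ 51(i+1)^2.
By the principle of mathematical induction, the result holds for all N ≥ 14.
Hence the smallest such n_0 is 14.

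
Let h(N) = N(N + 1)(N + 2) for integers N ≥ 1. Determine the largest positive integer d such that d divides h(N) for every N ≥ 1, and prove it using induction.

d = 6

Computing the first values: h(1) = 6 and h(2) = 24; gcd(6, 24) = 6, so d ≤ 6.
We prove 6 | N(N + 1)(N + 2) for all N ≥ 1 by induction on N.
Base step (N = 1): h(1) = 6 = 6·(1), so 6 | h(1).
For the inductive step, assume it holds for an arbitrary j ≥ 1, i.e. 6 | h(j). Then
h(j+1) − h(j) = (j+1)·(j+2)·(j+3) − j·(j+1)·(j+2) = (j+1)·(j+2)·[(j+3) − j] = 3·(j+1)·(j+2). The product of 2 consecutive integers is divisible by (2)! = 2, so h(j+1) − h(j) is divisible by 3·2 = 6. By the inductive hypothesis 6 | h(j), hence 6 | h(j+1).
This completes the induction.
Therefore the largest such d is 6.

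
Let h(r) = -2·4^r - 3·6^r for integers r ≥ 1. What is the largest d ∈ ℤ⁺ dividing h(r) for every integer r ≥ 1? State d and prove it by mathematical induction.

Computing the first values: h(1) = -26 and h(2) = -140; gcd(-26, -140) = 2, so d ≤ 2.
We prove 2 | -2·4^r - 3·6^r for all r ≥ 1 by induction on r.
Base case (r = 1): h(1) = -26 = 2·(-13), so 2 | h(1).
For the inductive step, assume it holds for an arbitrary m ≥ 1, i.e. 2 | h(m). Then
h(m+1) − 6·h(m) = (-2·4^(m+1) - 3·6^(m+1)) − 6·(-2·4^m - 3·6^m) = (-2)·4^m·(4 − 6) = (4)·4^m. Since 2 | h(m) by the inductive hypothesis, 2 | 6·h(m); and 2 | 4 since 4 = 2·2. Therefore 2 | h(m+1).
Hence, by induction on r, the claim holds for every r ≥ 1.
Therefore the largest such d is 2.

d = 2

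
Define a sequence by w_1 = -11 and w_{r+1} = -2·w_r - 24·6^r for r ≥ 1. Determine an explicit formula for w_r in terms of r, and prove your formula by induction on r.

w_r = 7(-2)^(r - 1) - 3·6^r

Computing the first terms: w_1 = -11, w_2 = -122, w_3 = -620. This suggests w_r = 7(-2)^(r - 1) - 3·6^r.
Base step (r = 1): the formula gives -11 = -11 = w_1.
Suppose the result is true for r = p, so w_p = 7(-2)^(p - 1) - 3·6^p.
Then w_{p+1} = -2·w_p - 24·6^p = -2·(7(-2)^(p - 1) - 3·6^p) - 24·6^p = 7(-2)^p - 3·6^(p + 1) = 7(-2)^((p+1) - 1) - 3·6^(p+1),
which is the claimed formula at r = p+1.
By the principle of mathematical induction, the result holds for all r ≥ 1.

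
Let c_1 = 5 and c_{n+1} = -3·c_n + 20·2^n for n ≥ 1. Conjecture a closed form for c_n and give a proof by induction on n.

Computing the first terms: c_1 = 5, c_2 = 25, c_3 = 5. This suggests c_n = (-3)^n + 2^(n + 2).
Base step (n = 1): the formula gives 5 = 5 = c_1.
For the inductive step, assume it holds for an arbitrary r ≥ 1, so c_r = (-3)^r + 2^(r + 2).
Then c_{r+1} = -3·c_r + 20·2^r = -3·((-3)^r + 2^(r + 2)) + 20·2^r = (-3)^(r + 1) + 2^(r + 3) = (-3)^(r+1) + 2^((r+1) + 2),
which is the claimed formula at n = r+1.
By the principle of mathematical induction, the result holds for all n ≥ 1.

c_n = (-3)^n + 2^(n + 2)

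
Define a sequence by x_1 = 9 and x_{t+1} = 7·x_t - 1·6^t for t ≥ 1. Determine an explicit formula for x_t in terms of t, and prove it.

Computing the first terms: x_1 = 9, x_2 = 57, x_3 = 363. This suggests x_t = 6^t + 3·7^(t - 1).
Base case (t = 1): the formula gives 9 = 9 = x_1.
Inductive step: assume the claim holds for t = p, so x_p = 6^p + 3·7^(p - 1).
Then x_{p+1} = 7·x_p - 1·6^p = 7·(6^p + 3·7^(p - 1)) - 1·6^p = 6^(p + 1) + 3·7^p = 6^(p+1) + 3·7^((p+1) - 1),
which is the claimed formula at t = p+1.
Hence, by induction on t, the claim holds for every t ≥ 1.

x_t = 6^t + 3·7^(t - 1)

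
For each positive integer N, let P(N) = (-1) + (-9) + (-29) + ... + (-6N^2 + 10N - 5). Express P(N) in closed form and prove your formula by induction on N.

P(N) = -N(2N^2 - 2N + 1)

We claim P(N) = -N(2N^2 - 2N + 1) for all N ≥ 1.
Base step (N = 1): P(1) = -1, and the closed form gives -1. They agree.
For the inductive step, assume it holds for an arbitrary i ≥ 1, so P(i) = i(-2i^2 + 2i - 1).
Then P(i+1) = P(i) + (10i - 6(i + 1)^2 + 5) = (i(-2i^2 + 2i - 1)) + (10i - 6(i + 1)^2 + 5).
Simplifying, P(i+1) = -(i + 1)(2i^2 + 2i + 1) = -(i+1)(2(i+1)^2 - 2(i+1) + 1),
which is the closed form with N = i+1.
By induction, the statement is established for all N ≥ 1.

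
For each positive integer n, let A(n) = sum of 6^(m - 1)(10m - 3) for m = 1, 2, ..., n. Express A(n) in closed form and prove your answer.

A(n) = 6^n(2n - 1) + 1

We claim A(n) = 6^n(2n - 1) + 1 for all n ≥ 1.
When n = 1: A(1) = 7, and the closed form gives 7. They agree.
For the inductive step, assume it holds for an arbitrary m ≥ 1, so A(m) = 6^m(2m - 1) + 1.
Then A(m+1) = A(m) + (6^m(10m + 7)) = (6^m(2m - 1) + 1) + (6^m(10m + 7)).
Simplifying, A(m+1) = 12·6^m·m + 6·6^m + 1 = 6^(m+1)(2(m+1) - 1) + 1,
which is the closed form with n = m+1.
Hence, by induction on n, the claim holds for every n ≥ 1.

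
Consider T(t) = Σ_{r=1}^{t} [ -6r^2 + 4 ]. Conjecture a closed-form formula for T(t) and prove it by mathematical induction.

We claim T(t) = -t(2t^2 + 3t - 3) for all t ≥ 1.
Base case (t = 1): T(1) = -2, and the closed form gives -2. They agree.
Inductive step: assume the claim holds for t = r, so T(r) = r(-2r^2 - 3r + 3).
Then T(r+1) = T(r) + (-6(r + 1)^2 + 4) = (r(-2r^2 - 3r + 3)) + (-6(r + 1)^2 + 4).
Simplifying, T(r+1) = -(r + 1)(2r^2 + 7r + 2) = -(r+1)(2(r+1)^2 + 3(r+1) - 3),
which is the closed form with t = r+1.
By induction, the statement is established for all t ≥ 1.

T(t) = -t(2t^2 + 3t - 3)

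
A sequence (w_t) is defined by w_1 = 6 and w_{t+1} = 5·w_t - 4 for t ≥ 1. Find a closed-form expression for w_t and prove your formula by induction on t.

Computing the first terms: w_1 = 6, w_2 = 26, w_3 = 126. This suggests w_t = 5^t + 1.
For the base case t = 1: the formula gives 6 = 6 = w_1.
Suppose the result is true for t = r, so w_r = 5^r + 1.
Then w_{r+1} = 5·w_r - 4 = 5·(5^r + 1) - 4 = 5^(r + 1) + 1,
which is the claimed formula at t = r+1.
By induction, the statement is established for all t ≥ 1.

w_t = 5^t + 1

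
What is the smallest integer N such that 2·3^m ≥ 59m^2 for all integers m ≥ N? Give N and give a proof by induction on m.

N = 7

At m = 6: 1458 < 2124, so the inequality fails and N ≥ 7. We prove 2·3^m ≥ 59m^2 for all m ≥ 7.
Base case (m = 7): 2·3^m = 4374 and 59m^2 = 2891, so 4374 ≥ 2891.
Inductive step: suppose the statement holds for some p ≥ 7, so 2·3^p ≥ 59p^2.
Then 2·3^(p + 1) = 3·(2·3^p) ≥ 3·(59p^2).
Also, for p ≥ 7 we have 3·(59p^2) ≥ 59(p+1)^2, since 3 ≥ (1 + 1/p)^2 for all p ≥ 7.
Combining, 2·3^(p + 1) ≥ 59(p+1)^2.
By induction, the statement is established for all m ≥ 7.
Hence the smallest such N is 7.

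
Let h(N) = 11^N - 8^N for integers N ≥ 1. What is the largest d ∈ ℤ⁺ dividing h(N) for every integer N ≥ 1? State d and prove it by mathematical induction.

d = 3

Computing the first values: h(1) = 3 and h(2) = 57; gcd(3, 57) = 3, so d ≤ 3.
We prove 3 | 11^N - 8^N for all N ≥ 1 by induction on N.
For the base case N = 1: h(1) = 3 = 3·(1), so 3 | h(1).
Suppose the result is true for N = m, i.e. 3 | h(m). Then
11^{m+1} − 8^{m+1} = 11·11^m − 8·8^m = 11·(11^m − 8^m) + (3)·8^m. The first term is divisible by 3 by the inductive hypothesis, and the second term (3)·8^m is divisible by 3 since 3 | 3. Hence 3 | h(m+1).
Hence, by induction on N, the claim holds for every N ≥ 1.
Therefore the largest such d is 3.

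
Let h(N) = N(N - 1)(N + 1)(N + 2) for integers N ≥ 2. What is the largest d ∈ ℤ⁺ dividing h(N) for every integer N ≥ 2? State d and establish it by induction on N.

d = 24

Computing the first values: h(2) = 24 and h(3) = 120; gcd(24, 120) = 24, so d ≤ 24.
We prove 24 | N(N - 1)(N + 1)(N + 2) for all N ≥ 2 by induction on N.
Base step (N = 2): h(2) = 24 = 24·(1), so 24 | h(2).
For the inductive step, assume it holds for an arbitrary m ≥ 2, i.e. 24 | h(m). Then
h(m+1) − h(m) = m·(m+1)·(m+2)·(m+3) − (m-1)·m·(m+1)·(m+2) = m·(m+1)·(m+2)·[(m+3) − (m-1)] = 4·m·(m+1)·(m+2). The product of 3 consecutive integers is divisible by (3)! = 6, so h(m+1) − h(m) is divisible by 4·6 = 24. By the inductive hypothesis 24 | h(m), hence 24 | h(m+1).
By induction, the statement is established for all N ≥ 2.
Therefore the largest such d is 24.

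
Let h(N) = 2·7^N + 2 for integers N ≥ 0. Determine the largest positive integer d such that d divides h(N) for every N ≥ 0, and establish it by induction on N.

Computing the first values: h(0) = 4 and h(1) = 16; gcd(4, 16) = 4, so d ≤ 4.
We prove 4 | 2·7^N + 2 for all N ≥ 0 by induction on N.
For the base case N = 0: h(0) = 4 = 4·(1), so 4 | h(0).
For the inductive step, assume it holds for an arbitrary j ≥ 0, i.e. 4 | h(j). Then
h(j+1) = 2·7^(j+1) + 2 = 7·(2·7^j + 2) - 12 = 7·h(j) - 12. The first term is divisible by 4 by the inductive hypothesis, and -12 is divisible by 4. Hence 4 | h(j+1).
This completes the induction.
Therefore the largest such d is 4.

d = 4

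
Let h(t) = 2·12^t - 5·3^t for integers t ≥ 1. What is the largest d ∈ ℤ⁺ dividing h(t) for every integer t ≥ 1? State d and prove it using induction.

d = 9

Computing the first values: h(1) = 9 and h(2) = 243; gcd(9, 243) = 9, so d ≤ 9.
We prove 9 | 2·12^t - 5·3^t for all t ≥ 1 by induction on t.
For the base case t = 1: h(1) = 9 = 9·(1), so 9 | h(1).
Inductive step: suppose the statement holds for some j ≥ 1, i.e. 9 | h(j). Then
h(j+1) − 12·h(j) = (2·12^(j+1) - 5·3^(j+1)) − 12·(2·12^j - 5·3^j) = (-5)·3^j·(3 − 12) = (45)·3^j. Since 9 | h(j) by the inductive hypothesis, 9 | 12·h(j); and 9 | 45 since 45 = 9·5. Therefore 9 | h(j+1).
Hence, by induction on t, the claim holds for every t ≥ 1.
Therefore the largest such d is 9.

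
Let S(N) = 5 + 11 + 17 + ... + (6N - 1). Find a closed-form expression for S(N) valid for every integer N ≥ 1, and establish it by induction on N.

S(N) = N(3N + 2)

We claim S(N) = N(3N + 2) for all N ≥ 1.
Base case (N = 1): S(1) = 5, and the closed form gives 5. They agree.
Inductive step: assume the claim holds for N = m, so S(m) = m(3m + 2).
Then S(m+1) = S(m) + (6m + 5) = (m(3m + 2)) + (6m + 5).
Simplifying, S(m+1) = (m + 1)(3m + 5) = (m+1)(3(m+1) + 2),
which is the closed form with N = m+1.
This completes the induction.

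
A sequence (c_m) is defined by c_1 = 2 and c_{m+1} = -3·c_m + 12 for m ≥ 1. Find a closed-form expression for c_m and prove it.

Computing the first terms: c_1 = 2, c_2 = 6, c_3 = -6. This suggests c_m = -(-3)^(m - 1) + 3.
For the base case m = 1: the formula gives 2 = 2 = c_1.
For the inductive step, assume it holds for an arbitrary k ≥ 1, so c_k = -(-3)^(k - 1) + 3.
Then c_{k+1} = -3·c_k + 12 = -3·(-(-3)^(k - 1) + 3) + 12 = -(-3)^k + 3 = -(-3)^((k+1) - 1) + 3,
which is the claimed formula at m = k+1.
By induction, the statement is established for all m ≥ 1.

c_m = -(-3)^(m - 1) + 3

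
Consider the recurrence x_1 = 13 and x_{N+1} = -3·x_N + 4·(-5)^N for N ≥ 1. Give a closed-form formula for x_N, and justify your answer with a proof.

x_N = -(-3)^N - 2(-5)^N

Computing the first terms: x_1 = 13, x_2 = -59, x_3 = 277. This suggests x_N = -(-3)^N - 2(-5)^N.
Base case (N = 1): the formula gives 13 = 13 = x_1.
Inductive step: suppose the statement holds for some k ≥ 1, so x_k = -(-3)^k - 2(-5)^k.
Then x_{k+1} = -3·x_k + 4·(-5)^k = -3·(-(-3)^k - 2(-5)^k) + 4·(-5)^k = -(-3)^(k + 1) - 2(-5)^(k + 1),
which is the claimed formula at N = k+1.
This completes the induction.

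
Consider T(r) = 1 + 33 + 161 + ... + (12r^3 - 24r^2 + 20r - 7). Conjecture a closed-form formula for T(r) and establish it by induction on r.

We claim T(r) = r(3r^3 - 2r^2 + r - 1) for all r ≥ 1.
Base step (r = 1): T(1) = 1, and the closed form gives 1. They agree.
Suppose the result is true for r = m, so T(m) = m(3m^3 - 2m^2 + m - 1).
Then T(m+1) = T(m) + (12m^3 + 12m^2 + 8m + 1) = (m(3m^3 - 2m^2 + m - 1)) + (12m^3 + 12m^2 + 8m + 1).
Simplifying, T(m+1) = (m + 1)(3m^3 + 7m^2 + 6m + 1) = (m+1)(3(m+1)^3 - 2(m+1)^2 + (m+1) - 1),
which is the closed form with r = m+1.
Hence, by induction on r, the claim holds for every r ≥ 1.

T(r) = r(3r^3 - 2r^2 + r - 1)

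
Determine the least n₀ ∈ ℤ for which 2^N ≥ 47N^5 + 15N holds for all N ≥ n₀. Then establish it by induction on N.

n₀ = 31

At N = 30: 1073741824 < 1142100450, so the inequality fails and n₀ ≥ 31. We prove 2^N ≥ 47N^5 + 15N for all N ≥ 31.
When N = 31: 2^N = 2147483648 and 47N^5 + 15N = 1345570562, so 2147483648 ≥ 1345570562.
Inductive step: assume the claim holds for N = j, so 2^j ≥ 47j^5 + 15j.
Then 2^(j + 1) = 2·(2^j) ≥ 2·(47j^5 + 15j).
Also, for j ≥ 31 we have 2·(47j^5 + 15j) ≥ 47(j+1)^5 + 15(j+1), since 2·(47j^5 + 15j) − (47(j+1)^5 + 15(j+1)) = 47j^5 - 235j^4 - 470j^3 - 470j^2 - 220j - 62, which is nonnegative for all j ≥ 31.
Combining, 2^(j + 1) ≥ 47(j+1)^5 + 15(j+1).
By induction, the statement is established for all N ≥ 31.
Hence the smallest such n₀ is 31.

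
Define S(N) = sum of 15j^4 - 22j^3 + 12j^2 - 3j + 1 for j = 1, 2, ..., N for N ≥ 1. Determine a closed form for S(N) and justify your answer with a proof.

We claim S(N) = N(3N^4 + 2N^3 - 2N^2 - N + 1) for all N ≥ 1.
When N = 1: S(1) = 3, and the closed form gives 3. They agree.
Suppose the result is true for N = j, so S(j) = j(3j^4 + 2j^3 - 2j^2 - j + 1).
Then S(j+1) = S(j) + (15j^4 + 38j^3 + 36j^2 + 15j + 3) = (j(3j^4 + 2j^3 - 2j^2 - j + 1)) + (15j^4 + 38j^3 + 36j^2 + 15j + 3).
Simplifying, S(j+1) = (j + 1)(3j^4 + 14j^3 + 22j^2 + 13j + 3) = (j+1)(3(j+1)^4 + 2(j+1)^3 - 2(j+1)^2 - (j+1) + 1),
which is the closed form with N = j+1.
By the principle of mathematical induction, the result holds for all N ≥ 1.

S(N) = N(3N^4 + 2N^3 - 2N^2 - N + 1)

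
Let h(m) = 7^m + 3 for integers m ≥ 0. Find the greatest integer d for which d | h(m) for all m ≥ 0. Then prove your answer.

d = 2

Computing the first values: h(0) = 4 and h(1) = 10; gcd(4, 10) = 2, so d ≤ 2.
We prove 2 | 7^m + 3 for all m ≥ 0 by induction on m.
When m = 0: h(0) = 4 = 2·(2), so 2 | h(0).
Suppose the result is true for m = i, i.e. 2 | h(i). Then
h(i+1) = 7^(i+1) + 3 = 7·(7^i + 3) - 18 = 7·h(i) - 18. The first term is divisible by 2 by the inductive hypothesis, and -18 is divisible by 2. Hence 2 | h(i+1).
Hence, by induction on m, the claim holds for every m ≥ 0.
Therefore the largest such d is 2.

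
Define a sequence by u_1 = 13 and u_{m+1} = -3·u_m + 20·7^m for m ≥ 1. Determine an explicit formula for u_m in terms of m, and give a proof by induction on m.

u_m = -(-3)^(m - 1) + 2·7^m

Computing the first terms: u_1 = 13, u_2 = 101, u_3 = 677. This suggests u_m = -(-3)^(m - 1) + 2·7^m.
When m = 1: the formula gives 13 = 13 = u_1.
For the inductive step, assume it holds for an arbitrary r ≥ 1, so u_r = -(-3)^(r - 1) + 2·7^r.
Then u_{r+1} = -3·u_r + 20·7^r = -3·(-(-3)^(r - 1) + 2·7^r) + 20·7^r = -(-3)^r + 2·7^(r + 1) = -(-3)^((r+1) - 1) + 2·7^(r+1),
which is the claimed formula at m = r+1.
By the principle of mathematical induction, the result holds for all m ≥ 1.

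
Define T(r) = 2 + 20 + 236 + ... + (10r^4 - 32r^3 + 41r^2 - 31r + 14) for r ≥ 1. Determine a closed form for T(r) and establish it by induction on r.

T(r) = r(2r^4 - 3r^3 + r^2 - 3r + 5)

We claim T(r) = r(2r^4 - 3r^3 + r^2 - 3r + 5) for all r ≥ 1.
When r = 1: T(1) = 2, and the closed form gives 2. They agree.
Inductive step: assume the claim holds for r = p, so T(p) = p(2p^4 - 3p^3 + p^2 - 3p + 5).
Then T(p+1) = T(p) + (10p^4 + 8p^3 + 5p^2 - 5p + 2) = (p(2p^4 - 3p^3 + p^2 - 3p + 5)) + (10p^4 + 8p^3 + 5p^2 - 5p + 2).
Simplifying, T(p+1) = (p + 1)(2p^4 + 5p^3 + 4p^2 - 2p + 2) = (p+1)(2(p+1)^4 - 3(p+1)^3 + (p+1)^2 - 3(p+1) + 5),
which is the closed form with r = p+1.
By induction, the statement is established for all r ≥ 1.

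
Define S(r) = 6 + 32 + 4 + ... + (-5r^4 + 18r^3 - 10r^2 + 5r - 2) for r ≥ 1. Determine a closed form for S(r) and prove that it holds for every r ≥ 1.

We claim S(r) = -r(r^4 - 2r^3 - 4r^2 - 2r + 1) for all r ≥ 1.
When r = 1: S(1) = 6, and the closed form gives 6. They agree.
Inductive step: suppose the statement holds for some k ≥ 1, so S(k) = k(-k^4 + 2k^3 + 4k^2 + 2k - 1).
Then S(k+1) = S(k) + (-5k^4 - 2k^3 + 14k^2 + 19k + 6) = (k(-k^4 + 2k^3 + 4k^2 + 2k - 1)) + (-5k^4 - 2k^3 + 14k^2 + 19k + 6).
Simplifying, S(k+1) = -(k + 1)(k^4 + 2k^3 - 4k^2 - 12k - 6) = -(k+1)((k+1)^4 - 2(k+1)^3 - 4(k+1)^2 - 2(k+1) + 1),
which is the closed form with r = k+1.
By induction, the statement is established for all r ≥ 1.

S(r) = -r(r^4 - 2r^3 - 4r^2 - 2r + 1)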